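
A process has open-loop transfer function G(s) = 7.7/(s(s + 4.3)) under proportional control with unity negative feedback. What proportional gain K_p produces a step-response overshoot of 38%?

K_p = 6.93

From %OS = 100·exp(−πζ/√(1−ζ²)) = 38%, ζ = −ln(0.38)/√(π²+ln²(0.38)) = 0.2943.
Characteristic equation s² + 4.3s + 7.7K_p = 0 gives ζ = 4.3/(2√(7.7K_p)).
Setting ζ = 0.2943: √(7.7K_p) = 4.3/(2·0.2943) = 7.304, so K_p = 53.35/7.7 = 6.93.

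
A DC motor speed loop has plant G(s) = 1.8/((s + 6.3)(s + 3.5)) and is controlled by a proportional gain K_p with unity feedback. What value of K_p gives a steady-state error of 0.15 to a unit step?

K_p = 69.4

The loop is type 0, so e_ss(step) = 1/(1 + K_pos) with K_pos = K_p·G(0).
G(0) = 0.08163. Require 1/(1 + K_p·0.08163) = 0.15, so 1 + 0.08163·K_p = 6.667.
K_p = (6.667 − 1)/0.08163 = 69.4.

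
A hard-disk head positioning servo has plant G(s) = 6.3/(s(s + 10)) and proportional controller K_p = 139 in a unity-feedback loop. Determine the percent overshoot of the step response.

Closed-loop characteristic equation: s² + 10s + 875.7 = 0, so ω_n = 29.59 rad/s and ζ = 10/(2·29.59) = 0.169.
%OS = 100·exp(−πζ/√(1−ζ²)) = 100·exp(−π·0.169/√0.9715) = 58.4%.

58.4%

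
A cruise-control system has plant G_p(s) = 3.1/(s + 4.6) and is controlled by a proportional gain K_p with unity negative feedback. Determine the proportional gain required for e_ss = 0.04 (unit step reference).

K_p = 35.6

For a type-0 loop with proportional control, e_ss = 1/(1 + K_p·G_p(0)).
G_p(0) = 0.6739. Require 1/(1 + K_p·0.6739) = 0.04, so 1 + 0.6739·K_p = 25.
K_p = (25 − 1)/0.6739 = 35.6.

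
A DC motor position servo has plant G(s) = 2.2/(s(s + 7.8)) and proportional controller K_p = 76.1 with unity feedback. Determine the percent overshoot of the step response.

37%

From 1 + K_pG(s) = 0: s² + 7.8s + 167.4 = 0 ⇒ ω_n = 12.94, ζ = 0.3014.
%OS = 100·exp(−πζ/√(1−ζ²)) = 100·exp(−π·0.3014/√0.9092) = 37%.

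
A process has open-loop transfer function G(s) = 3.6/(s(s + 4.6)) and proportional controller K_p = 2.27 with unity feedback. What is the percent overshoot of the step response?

Closed-loop characteristic equation: s² + 4.6s + 8.172 = 0, so ω_n = 2.859 rad/s and ζ = 4.6/(2·2.859) = 0.8046.
%OS = 100·exp(−πζ/√(1−ζ²)) = 100·exp(−π·0.8046/√0.3527) = 1.42%.

1.42%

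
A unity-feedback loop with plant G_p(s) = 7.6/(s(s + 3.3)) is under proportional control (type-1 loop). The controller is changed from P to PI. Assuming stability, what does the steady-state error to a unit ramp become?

0

The integrator raises the loop to type 2, so K_v → ∞ and e_ss to a ramp is zero.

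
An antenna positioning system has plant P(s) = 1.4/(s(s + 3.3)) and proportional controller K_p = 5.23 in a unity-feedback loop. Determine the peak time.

T_p = 1.46 s

From 1 + K_pP(s) = 0: s² + 3.3s + 7.322 = 0 ⇒ ω_n = 2.706, ζ = 0.6098.
Damped frequency ω_d = ω_n√(1−ζ²) = 2.145 rad/s, so peak time T_p = π/ω_d = 1.46 s.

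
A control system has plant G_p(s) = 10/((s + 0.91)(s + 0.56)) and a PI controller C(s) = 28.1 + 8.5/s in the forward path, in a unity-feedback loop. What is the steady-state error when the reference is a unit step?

0

The open loop C(s)G_p(s) has a pole at the origin (type 1), so the static position error constant is infinite and e_ss = 1/(1+∞) = 0.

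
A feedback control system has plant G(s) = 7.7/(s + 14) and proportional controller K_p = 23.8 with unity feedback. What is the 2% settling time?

T_s ≈ 0.0203 s

Closed-loop transfer function: T(s) = K_p·G(s)/(1 + K_p·G(s)) = 183.3/(s + 14 + 183.3) = 183.3/(s + 197.3).
Time constant τ = 1/197.3 = 0.005069 s, so the 2% settling time is about 4τ = 0.0203 s.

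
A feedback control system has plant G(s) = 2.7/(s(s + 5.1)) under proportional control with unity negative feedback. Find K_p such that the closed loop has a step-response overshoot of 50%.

K_p = 51.9

From %OS = 100·exp(−πζ/√(1−ζ²)) = 50%, ζ = −ln(0.5)/√(π²+ln²(0.5)) = 0.2155.
Characteristic equation s² + 5.1s + 2.7K_p = 0 gives ζ = 5.1/(2√(2.7K_p)).
Setting ζ = 0.2155: √(2.7K_p) = 5.1/(2·0.2155) = 11.84, so K_p = 140.1/2.7 = 51.9.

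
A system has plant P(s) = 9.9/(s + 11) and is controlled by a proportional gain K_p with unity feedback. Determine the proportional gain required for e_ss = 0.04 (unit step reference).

The loop is type 0, so e_ss(step) = 1/(1 + K_pos) with K_pos = K_p·P(0).
P(0) = 0.9. Require 1/(1 + K_p·0.9) = 0.04, so 1 + 0.9·K_p = 25.
K_p = (25 − 1)/0.9 = 26.7.

K_p = 26.7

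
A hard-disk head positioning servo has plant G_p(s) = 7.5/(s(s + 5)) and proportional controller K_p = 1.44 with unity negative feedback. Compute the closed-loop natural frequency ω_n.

ω_n = 3.29 rad/s

The closed-loop denominator is s(s+5) + 1.44·7.5 = s² + 5s + 10.8.
Matching s² + 2ζω_n s + ω_n²: ω_n = √10.8 = 3.286 rad/s and 2ζω_n = 5, so ζ = 5/(2·3.286) = 0.761.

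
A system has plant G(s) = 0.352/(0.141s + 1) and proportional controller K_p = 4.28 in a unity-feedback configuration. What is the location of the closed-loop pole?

s = -17.78

Closed loop: T(s) = K_p·G/(1+K_p·G) = 1.507/(0.141s + 1 + 1.507), with pole at s = −(1 + 1.507)/0.141 = −17.78.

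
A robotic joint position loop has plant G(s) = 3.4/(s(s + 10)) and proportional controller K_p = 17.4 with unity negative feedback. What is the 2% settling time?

Closed-loop characteristic equation: s² + 10s + 59.16 = 0, so ω_n = 7.692 rad/s and ζ = 10/(2·7.692) = 0.6501.
2% settling time T_s ≈ 4/(ζω_n) = 4/5 = 0.8 s.

T_s ≈ 0.8 s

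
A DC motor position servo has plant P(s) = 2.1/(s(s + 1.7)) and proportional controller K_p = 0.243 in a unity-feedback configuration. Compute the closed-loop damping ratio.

1 + K_p·P(s) = 0 gives s² + 1.7s + 0.5103 = 0.
So ω_n² = 0.5103 ⇒ ω_n = 0.7144 rad/s, and ζ = 1.7/(2ω_n) = 1.19.

ζ = 1.19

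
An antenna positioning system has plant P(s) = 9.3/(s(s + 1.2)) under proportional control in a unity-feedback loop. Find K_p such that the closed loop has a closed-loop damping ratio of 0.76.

K_p = 0.067

Closed-loop characteristic equation: s² + 1.2s + K_p·9.3 = 0.
So ω_n = √(9.3K_p) and 2ζω_n = 1.2, giving ζ = 1.2/(2√(9.3K_p)).
Setting ζ = 0.76: √(9.3K_p) = 1.2/(2·0.76) = 0.7895, so K_p = 0.6233/9.3 = 0.067.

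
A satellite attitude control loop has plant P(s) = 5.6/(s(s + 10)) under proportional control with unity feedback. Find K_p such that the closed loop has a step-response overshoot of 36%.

K_p = 46.7

From %OS = 100·exp(−πζ/√(1−ζ²)) = 36%, ζ = −ln(0.36)/√(π²+ln²(0.36)) = 0.3093.
Characteristic equation s² + 10s + 5.6K_p = 0 gives ζ = 10/(2√(5.6K_p)).
Setting ζ = 0.3093: √(5.6K_p) = 10/(2·0.3093) = 16.17, so K_p = 261.4/5.6 = 46.7.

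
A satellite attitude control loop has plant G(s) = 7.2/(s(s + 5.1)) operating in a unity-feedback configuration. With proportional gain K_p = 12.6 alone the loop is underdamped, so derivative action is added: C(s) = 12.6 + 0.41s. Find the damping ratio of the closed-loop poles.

Forward path: (12.6 + 0.41s)·7.2/(s(s+5.1)). The closed-loop characteristic equation is s² + (5.1 + 7.2·0.41)s + 7.2·12.6 = 0.
That is s² + 8.052s + 90.72 = 0, so ω_n = 9.525 rad/s and ζ = 8.052/(2·9.525) = 0.4227.

ζ = 0.423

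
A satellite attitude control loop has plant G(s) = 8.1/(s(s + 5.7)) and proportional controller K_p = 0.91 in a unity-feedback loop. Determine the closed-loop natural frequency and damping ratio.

ω_n = 2.71 rad/s, ζ = 1.05

The closed-loop denominator is s(s+5.7) + 0.91·8.1 = s² + 5.7s + 7.371.
So ω_n² = 7.371 ⇒ ω_n = 2.715 rad/s, and ζ = 5.7/(2ω_n) = 1.05.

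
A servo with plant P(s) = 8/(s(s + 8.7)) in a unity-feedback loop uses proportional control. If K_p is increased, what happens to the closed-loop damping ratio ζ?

decrease

ζ = 8.7/(2√(8K_p)); increasing K_p raises the denominator, so ζ falls.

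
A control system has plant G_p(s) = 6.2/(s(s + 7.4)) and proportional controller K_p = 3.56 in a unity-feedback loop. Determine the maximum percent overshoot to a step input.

The closed-loop denominator s² + 7.4s + 22.07 gives ω_n = √22.07 = 4.698 and ζ = 7.4/(2ω_n) = 0.7876.
%OS = 100·exp(−πζ/√(1−ζ²)) = 100·exp(−π·0.7876/√0.3798) = 1.8%.

1.8%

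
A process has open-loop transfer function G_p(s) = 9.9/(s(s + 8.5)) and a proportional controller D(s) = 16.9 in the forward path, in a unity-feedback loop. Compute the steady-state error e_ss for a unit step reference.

The open loop D(s)G_p(s) has a pole at the origin (type 1), so the static position error constant is infinite and e_ss = 1/(1+∞) = 0.

0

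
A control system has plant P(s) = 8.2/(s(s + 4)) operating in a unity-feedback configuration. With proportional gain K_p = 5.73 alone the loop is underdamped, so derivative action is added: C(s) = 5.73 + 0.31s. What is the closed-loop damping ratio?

Forward path: (5.73 + 0.31s)·8.2/(s(s+4)). The closed-loop characteristic equation is s² + (4 + 8.2·0.31)s + 8.2·5.73 = 0.
That is s² + 6.542s + 46.99 = 0, so ω_n = 6.855 rad/s and ζ = 6.542/(2·6.855) = 0.4772.

ζ = 0.477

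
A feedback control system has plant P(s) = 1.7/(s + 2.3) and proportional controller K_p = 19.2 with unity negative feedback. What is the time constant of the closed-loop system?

τ = 0.0286 s

Closed-loop transfer function: T(s) = K_p·P(s)/(1 + K_p·P(s)) = 32.64/(s + 2.3 + 32.64) = 32.64/(s + 34.94).
Time constant τ = 1/34.94 = 0.0286 s.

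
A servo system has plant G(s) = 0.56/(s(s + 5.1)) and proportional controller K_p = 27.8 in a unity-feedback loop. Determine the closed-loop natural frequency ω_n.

ω_n = 3.95 rad/s

With unity feedback the closed-loop characteristic equation is s² + 5.1s + 27.8·0.56 = s² + 5.1s + 15.57 = 0.
Matching s² + 2ζω_n s + ω_n²: ω_n = √15.57 = 3.946 rad/s and 2ζω_n = 5.1, so ζ = 5.1/(2·3.946) = 0.646.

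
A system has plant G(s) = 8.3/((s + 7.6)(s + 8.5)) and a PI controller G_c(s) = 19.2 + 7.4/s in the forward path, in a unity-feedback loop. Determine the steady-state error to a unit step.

0

The open loop G_c(s)G(s) has a pole at the origin (type 1), so the static position error constant is infinite and e_ss = 1/(1+∞) = 0.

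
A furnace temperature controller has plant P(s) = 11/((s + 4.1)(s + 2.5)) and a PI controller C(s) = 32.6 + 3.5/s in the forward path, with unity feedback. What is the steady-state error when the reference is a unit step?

0

The open loop C(s)P(s) has a pole at the origin (type 1), so the static position error constant is infinite and e_ss = 1/(1+∞) = 0.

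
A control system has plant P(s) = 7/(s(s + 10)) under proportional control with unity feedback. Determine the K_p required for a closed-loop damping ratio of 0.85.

Closed-loop characteristic equation: s² + 10s + K_p·7 = 0.
So ω_n = √(7K_p) and 2ζω_n = 10, giving ζ = 10/(2√(7K_p)).
Setting ζ = 0.85: √(7K_p) = 10/(2·0.85) = 5.882, so K_p = 34.6/7 = 4.94.

K_p = 4.94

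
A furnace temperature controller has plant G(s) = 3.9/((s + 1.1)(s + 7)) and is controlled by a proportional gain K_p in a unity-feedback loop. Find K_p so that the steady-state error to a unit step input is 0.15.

Steady-state error for a unit step on this type-0 loop is 1/(1 + K_p·G(0)).
G(0) = 0.5065. Require 1/(1 + K_p·0.5065) = 0.15, so 1 + 0.5065·K_p = 6.667.
K_p = (6.667 − 1)/0.5065 = 11.2.

K_p = 11.2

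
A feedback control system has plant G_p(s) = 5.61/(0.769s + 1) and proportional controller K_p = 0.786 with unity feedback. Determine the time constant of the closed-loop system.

Closed loop: T(s) = K_p·G_p/(1+K_p·G_p) = 4.409/(0.769s + 1 + 4.409), with pole at s = −(1 + 4.409)/0.769 = −7.034.
Closed-loop time constant τ = 1/7.034 = 0.142 s.

τ = 0.142 s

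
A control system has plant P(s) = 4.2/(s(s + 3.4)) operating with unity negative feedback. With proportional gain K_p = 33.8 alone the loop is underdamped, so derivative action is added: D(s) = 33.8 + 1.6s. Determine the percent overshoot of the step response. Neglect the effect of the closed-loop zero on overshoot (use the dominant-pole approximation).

22.9%

Forward path: (33.8 + 1.6s)·4.2/(s(s+3.4)). The closed-loop characteristic equation is s² + (3.4 + 4.2·1.6)s + 4.2·33.8 = 0.
That is s² + 10.12s + 142 = 0, so ω_n = 11.91 rad/s and ζ = 10.12/(2·11.91) = 0.4247.
%OS = 100·exp(−πζ/√(1−ζ²)) = 22.9%.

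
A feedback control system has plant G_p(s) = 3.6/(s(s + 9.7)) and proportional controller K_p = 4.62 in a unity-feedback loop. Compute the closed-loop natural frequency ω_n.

ω_n = 4.08 rad/s

With unity feedback the closed-loop characteristic equation is s² + 9.7s + 4.62·3.6 = s² + 9.7s + 16.63 = 0.
Matching s² + 2ζω_n s + ω_n²: ω_n = √16.63 = 4.078 rad/s and 2ζω_n = 9.7, so ζ = 9.7/(2·4.078) = 1.19.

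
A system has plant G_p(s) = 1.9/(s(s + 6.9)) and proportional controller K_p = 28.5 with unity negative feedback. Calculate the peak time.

T_p = 0.483 s

Closed-loop characteristic equation: s² + 6.9s + 54.15 = 0, so ω_n = 7.359 rad/s and ζ = 6.9/(2·7.359) = 0.4688.
Damped frequency ω_d = ω_n√(1−ζ²) = 6.5 rad/s, so peak time T_p = π/ω_d = 0.483 s.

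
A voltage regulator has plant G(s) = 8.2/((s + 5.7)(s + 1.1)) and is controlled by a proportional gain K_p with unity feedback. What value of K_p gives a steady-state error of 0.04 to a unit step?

K_p = 18.4

For a type-0 loop with proportional control, e_ss = 1/(1 + K_p·G(0)).
G(0) = 1.308. Require 1/(1 + K_p·1.308) = 0.04, so 1 + 1.308·K_p = 25.
K_p = (25 − 1)/1.308 = 18.4.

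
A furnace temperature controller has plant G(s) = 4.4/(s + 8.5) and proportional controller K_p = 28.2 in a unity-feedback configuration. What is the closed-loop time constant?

Closed-loop transfer function: T(s) = K_p·G(s)/(1 + K_p·G(s)) = 124.1/(s + 8.5 + 124.1) = 124.1/(s + 132.6).
Time constant τ = 1/132.6 = 0.00754 s.

τ = 0.00754 s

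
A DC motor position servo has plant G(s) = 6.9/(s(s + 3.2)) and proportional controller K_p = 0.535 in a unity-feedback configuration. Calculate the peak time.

The closed-loop denominator s² + 3.2s + 3.692 gives ω_n = √3.692 = 1.921 and ζ = 3.2/(2ω_n) = 0.8328.
Damped frequency ω_d = ω_n√(1−ζ²) = 1.064 rad/s, so peak time T_p = π/ω_d = 2.95 s.

T_p = 2.95 s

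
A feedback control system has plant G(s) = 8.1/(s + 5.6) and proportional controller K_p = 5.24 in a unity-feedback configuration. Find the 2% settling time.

T_s ≈ 0.0833 s

Closed-loop transfer function: T(s) = K_p·G(s)/(1 + K_p·G(s)) = 42.44/(s + 5.6 + 42.44) = 42.44/(s + 48.04).
Time constant τ = 1/48.04 = 0.02081 s, so the 2% settling time is about 4τ = 0.0833 s.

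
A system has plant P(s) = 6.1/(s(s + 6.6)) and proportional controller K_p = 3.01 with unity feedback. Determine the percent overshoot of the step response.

From 1 + K_pP(s) = 0: s² + 6.6s + 18.36 = 0 ⇒ ω_n = 4.285, ζ = 0.7701.
%OS = 100·exp(−πζ/√(1−ζ²)) = 100·exp(−π·0.7701/√0.4069) = 2.25%.

2.25%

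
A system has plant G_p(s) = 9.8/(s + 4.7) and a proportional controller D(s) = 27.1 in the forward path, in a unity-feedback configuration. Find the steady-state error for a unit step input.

The loop is type 0. Static position error constant K_pos = D(0)·G_p(0) = 27.1·2.085 = 56.51.
Steady-state error to a unit step: e_ss = 1/(1+K_pos) = 1/57.51 = 0.0174.

0.0174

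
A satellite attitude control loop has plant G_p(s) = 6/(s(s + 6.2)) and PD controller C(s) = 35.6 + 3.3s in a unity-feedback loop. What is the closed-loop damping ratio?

Forward path: (35.6 + 3.3s)·6/(s(s+6.2)). The closed-loop characteristic equation is s² + (6.2 + 6·3.3)s + 6·35.6 = 0.
That is s² + 26s + 213.6 = 0, so ω_n = 14.62 rad/s and ζ = 26/(2·14.62) = 0.8895.

ζ = 0.889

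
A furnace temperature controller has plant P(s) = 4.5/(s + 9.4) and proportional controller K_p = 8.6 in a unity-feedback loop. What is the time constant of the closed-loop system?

τ = 0.0208 s

Closed-loop transfer function: T(s) = K_p·P(s)/(1 + K_p·P(s)) = 38.7/(s + 9.4 + 38.7) = 38.7/(s + 48.1).
Time constant τ = 1/48.1 = 0.0208 s.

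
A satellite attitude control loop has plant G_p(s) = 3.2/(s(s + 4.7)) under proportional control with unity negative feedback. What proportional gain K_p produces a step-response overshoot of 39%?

K_p = 20.9

From %OS = 100·exp(−πζ/√(1−ζ²)) = 39%, ζ = −ln(0.39)/√(π²+ln²(0.39)) = 0.2871.
Characteristic equation s² + 4.7s + 3.2K_p = 0 gives ζ = 4.7/(2√(3.2K_p)).
Setting ζ = 0.2871: √(3.2K_p) = 4.7/(2·0.2871) = 8.185, so K_p = 67/3.2 = 20.9.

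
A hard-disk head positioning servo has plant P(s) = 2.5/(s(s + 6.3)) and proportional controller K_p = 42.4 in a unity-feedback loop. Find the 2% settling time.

T_s ≈ 1.27 s

The closed-loop denominator s² + 6.3s + 106 gives ω_n = √106 = 10.3 and ζ = 6.3/(2ω_n) = 0.306.
2% settling time T_s ≈ 4/(ζω_n) = 4/3.15 = 1.27 s.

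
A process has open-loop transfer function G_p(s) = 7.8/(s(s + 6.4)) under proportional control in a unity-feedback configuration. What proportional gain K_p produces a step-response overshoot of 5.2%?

K_p = 2.8

From %OS = 100·exp(−πζ/√(1−ζ²)) = 5.2%, ζ = −ln(0.052)/√(π²+ln²(0.052)) = 0.6853.
Characteristic equation s² + 6.4s + 7.8K_p = 0 gives ζ = 6.4/(2√(7.8K_p)).
Setting ζ = 0.6853: √(7.8K_p) = 6.4/(2·0.6853) = 4.669, so K_p = 21.8/7.8 = 2.8.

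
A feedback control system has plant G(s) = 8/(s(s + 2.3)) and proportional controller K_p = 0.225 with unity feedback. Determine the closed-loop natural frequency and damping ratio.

With unity feedback the closed-loop characteristic equation is s² + 2.3s + 0.225·8 = s² + 2.3s + 1.8 = 0.
So ω_n² = 1.8 ⇒ ω_n = 1.342 rad/s, and ζ = 2.3/(2ω_n) = 0.857.

ω_n = 1.34 rad/s, ζ = 0.857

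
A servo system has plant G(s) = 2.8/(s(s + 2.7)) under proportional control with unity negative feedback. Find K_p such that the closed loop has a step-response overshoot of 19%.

From %OS = 100·exp(−πζ/√(1−ζ²)) = 19%, ζ = −ln(0.19)/√(π²+ln²(0.19)) = 0.4673.
Characteristic equation s² + 2.7s + 2.8K_p = 0 gives ζ = 2.7/(2√(2.8K_p)).
Setting ζ = 0.4673: √(2.8K_p) = 2.7/(2·0.4673) = 2.889, so K_p = 8.344/2.8 = 2.98.

K_p = 2.98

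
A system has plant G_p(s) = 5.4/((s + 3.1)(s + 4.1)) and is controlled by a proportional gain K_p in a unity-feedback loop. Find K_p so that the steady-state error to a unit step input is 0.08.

K_p = 27.1

For a type-0 loop with proportional control, e_ss = 1/(1 + K_p·G_p(0)).
G_p(0) = 0.4249. Require 1/(1 + K_p·0.4249) = 0.08, so 1 + 0.4249·K_p = 12.5.
K_p = (12.5 − 1)/0.4249 = 27.1.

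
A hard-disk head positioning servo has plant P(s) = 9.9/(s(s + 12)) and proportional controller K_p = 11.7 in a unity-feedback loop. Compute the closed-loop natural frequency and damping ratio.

The closed-loop denominator is s(s+12) + 11.7·9.9 = s² + 12s + 115.8.
Matching s² + 2ζω_n s + ω_n²: ω_n = √115.8 = 10.76 rad/s and 2ζω_n = 12, so ζ = 12/(2·10.76) = 0.557.

ω_n = 10.8 rad/s, ζ = 0.557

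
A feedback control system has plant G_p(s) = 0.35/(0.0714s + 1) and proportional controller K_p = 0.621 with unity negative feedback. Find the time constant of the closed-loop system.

Closed loop: T(s) = K_p·G_p/(1+K_p·G_p) = 0.2173/(0.0714s + 1 + 0.2173), with pole at s = −(1 + 0.2173)/0.0714 = −17.05.
Closed-loop time constant τ = 1/17.05 = 0.0587 s.

τ = 0.0587 s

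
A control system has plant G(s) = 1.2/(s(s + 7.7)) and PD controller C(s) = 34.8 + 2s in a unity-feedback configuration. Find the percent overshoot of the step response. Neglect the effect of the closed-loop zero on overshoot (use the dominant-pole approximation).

Forward path: (34.8 + 2s)·1.2/(s(s+7.7)). The closed-loop characteristic equation is s² + (7.7 + 1.2·2)s + 1.2·34.8 = 0.
That is s² + 10.1s + 41.76 = 0, so ω_n = 6.462 rad/s and ζ = 10.1/(2·6.462) = 0.7815.
%OS = 100·exp(−πζ/√(1−ζ²)) = 1.96%.

1.96%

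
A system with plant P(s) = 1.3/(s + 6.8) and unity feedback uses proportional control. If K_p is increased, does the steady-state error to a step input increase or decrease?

decrease

e_ss = 1/(1 + K_p·P(0)); a larger K_p raises the denominator, so e_ss decreases.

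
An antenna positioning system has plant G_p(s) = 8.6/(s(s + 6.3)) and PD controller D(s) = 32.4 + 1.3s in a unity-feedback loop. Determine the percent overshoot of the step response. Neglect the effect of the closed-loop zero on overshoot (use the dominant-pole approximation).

Forward path: (32.4 + 1.3s)·8.6/(s(s+6.3)). The closed-loop characteristic equation is s² + (6.3 + 8.6·1.3)s + 8.6·32.4 = 0.
That is s² + 17.48s + 278.6 = 0, so ω_n = 16.69 rad/s and ζ = 17.48/(2·16.69) = 0.5236.
%OS = 100·exp(−πζ/√(1−ζ²)) = 14.5%.

14.5%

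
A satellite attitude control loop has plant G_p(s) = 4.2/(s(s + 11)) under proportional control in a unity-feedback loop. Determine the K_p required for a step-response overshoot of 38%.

K_p = 83.1

From %OS = 100·exp(−πζ/√(1−ζ²)) = 38%, ζ = −ln(0.38)/√(π²+ln²(0.38)) = 0.2943.
Characteristic equation s² + 11s + 4.2K_p = 0 gives ζ = 11/(2√(4.2K_p)).
Setting ζ = 0.2943: √(4.2K_p) = 11/(2·0.2943) = 18.69, so K_p = 349.1/4.2 = 83.1.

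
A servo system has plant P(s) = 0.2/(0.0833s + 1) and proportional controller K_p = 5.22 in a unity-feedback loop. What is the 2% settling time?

Closed loop: T(s) = K_p·P/(1+K_p·P) = 1.044/(0.0833s + 1 + 1.044), with pole at s = −(1 + 1.044)/0.0833 = −24.54.
τ = 1/24.54 = 0.04075 s, so 2% settling time ≈ 4τ = 0.163 s.

T_s ≈ 0.163 s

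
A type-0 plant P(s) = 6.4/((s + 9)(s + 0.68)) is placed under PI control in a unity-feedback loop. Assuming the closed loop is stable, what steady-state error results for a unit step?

0

The PI controller's integrator makes the forward path type 1, so e_ss to a step is zero.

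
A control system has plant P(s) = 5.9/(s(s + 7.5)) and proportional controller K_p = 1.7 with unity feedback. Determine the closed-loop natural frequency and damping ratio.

With unity feedback the closed-loop characteristic equation is s² + 7.5s + 1.7·5.9 = s² + 7.5s + 10.03 = 0.
So ω_n² = 10.03 ⇒ ω_n = 3.167 rad/s, and ζ = 7.5/(2ω_n) = 1.18.

ω_n = 3.17 rad/s, ζ = 1.18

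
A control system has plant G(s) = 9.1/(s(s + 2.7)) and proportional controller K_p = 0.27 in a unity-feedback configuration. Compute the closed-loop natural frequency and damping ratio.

ω_n = 1.57 rad/s, ζ = 0.861

With unity feedback the closed-loop characteristic equation is s² + 2.7s + 0.27·9.1 = s² + 2.7s + 2.457 = 0.
Matching s² + 2ζω_n s + ω_n²: ω_n = √2.457 = 1.567 rad/s and 2ζω_n = 2.7, so ζ = 2.7/(2·1.567) = 0.861.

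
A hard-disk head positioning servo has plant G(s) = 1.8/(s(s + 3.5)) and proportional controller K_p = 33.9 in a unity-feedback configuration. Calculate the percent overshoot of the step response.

The closed-loop denominator s² + 3.5s + 61.02 gives ω_n = √61.02 = 7.812 and ζ = 3.5/(2ω_n) = 0.224.
%OS = 100·exp(−πζ/√(1−ζ²)) = 100·exp(−π·0.224/√0.9498) = 48.6%.

48.6%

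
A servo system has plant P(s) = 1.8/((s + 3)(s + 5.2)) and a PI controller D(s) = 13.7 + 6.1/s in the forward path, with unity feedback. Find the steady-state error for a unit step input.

The open loop D(s)P(s) has a pole at the origin (type 1), so the static position error constant is infinite and e_ss = 1/(1+∞) = 0.

0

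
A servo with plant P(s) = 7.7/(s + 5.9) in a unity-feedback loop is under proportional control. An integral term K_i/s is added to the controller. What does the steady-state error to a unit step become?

0

Adding integral action puts a pole at s = 0 in the forward path, raising the system type to 1; a type-1 loop has zero steady-state error to a step.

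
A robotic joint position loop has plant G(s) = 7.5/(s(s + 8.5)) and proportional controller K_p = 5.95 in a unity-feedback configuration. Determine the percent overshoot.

7.5%

The closed-loop denominator s² + 8.5s + 44.62 gives ω_n = √44.62 = 6.68 and ζ = 8.5/(2ω_n) = 0.6362.
%OS = 100·exp(−πζ/√(1−ζ²)) = 100·exp(−π·0.6362/√0.5952) = 7.5%.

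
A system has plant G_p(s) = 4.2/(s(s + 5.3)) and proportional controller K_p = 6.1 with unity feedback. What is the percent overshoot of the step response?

14.5%

Closed-loop characteristic equation: s² + 5.3s + 25.62 = 0, so ω_n = 5.062 rad/s and ζ = 5.3/(2·5.062) = 0.5235.
%OS = 100·exp(−πζ/√(1−ζ²)) = 100·exp(−π·0.5235/√0.7259) = 14.5%.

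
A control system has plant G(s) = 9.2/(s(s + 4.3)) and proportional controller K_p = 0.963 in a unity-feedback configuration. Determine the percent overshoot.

Closed-loop characteristic equation: s² + 4.3s + 8.86 = 0, so ω_n = 2.977 rad/s and ζ = 4.3/(2·2.977) = 0.7223.
%OS = 100·exp(−πζ/√(1−ζ²)) = 100·exp(−π·0.7223/√0.4782) = 3.76%.

3.76%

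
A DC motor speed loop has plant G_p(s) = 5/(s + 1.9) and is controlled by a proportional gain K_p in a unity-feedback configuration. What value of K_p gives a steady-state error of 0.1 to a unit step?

For a type-0 loop with proportional control, e_ss = 1/(1 + K_p·G_p(0)).
G_p(0) = 2.632. Require 1/(1 + K_p·2.632) = 0.1, so 1 + 2.632·K_p = 10.
K_p = (10 − 1)/2.632 = 3.42.

K_p = 3.42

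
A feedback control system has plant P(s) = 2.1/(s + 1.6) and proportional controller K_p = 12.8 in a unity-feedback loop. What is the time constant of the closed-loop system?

τ = 0.0351 s

Closed-loop transfer function: T(s) = K_p·P(s)/(1 + K_p·P(s)) = 26.88/(s + 1.6 + 26.88) = 26.88/(s + 28.48).
Time constant τ = 1/28.48 = 0.0351 s.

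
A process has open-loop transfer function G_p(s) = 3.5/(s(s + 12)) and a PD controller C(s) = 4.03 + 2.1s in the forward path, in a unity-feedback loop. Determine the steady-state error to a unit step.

The open loop C(s)G_p(s) has a pole at the origin (type 1), so the static position error constant is infinite and e_ss = 1/(1+∞) = 0.

0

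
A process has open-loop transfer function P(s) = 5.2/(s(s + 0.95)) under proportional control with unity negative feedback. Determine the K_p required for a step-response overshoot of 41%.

K_p = 0.582

From %OS = 100·exp(−πζ/√(1−ζ²)) = 41%, ζ = −ln(0.41)/√(π²+ln²(0.41)) = 0.273.
Characteristic equation s² + 0.95s + 5.2K_p = 0 gives ζ = 0.95/(2√(5.2K_p)).
Setting ζ = 0.273: √(5.2K_p) = 0.95/(2·0.273) = 1.74, so K_p = 3.027/5.2 = 0.582.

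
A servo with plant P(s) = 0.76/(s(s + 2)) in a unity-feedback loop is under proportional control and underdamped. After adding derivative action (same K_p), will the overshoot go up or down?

decrease

With PD the characteristic equation becomes s² + (a + K·K_d)s + K·K_p = 0; the damping term grows, ζ rises, overshoot falls.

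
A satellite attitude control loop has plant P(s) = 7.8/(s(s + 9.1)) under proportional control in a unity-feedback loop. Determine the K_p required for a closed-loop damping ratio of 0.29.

K_p = 31.6

Closed-loop characteristic equation: s² + 9.1s + K_p·7.8 = 0.
So ω_n = √(7.8K_p) and 2ζω_n = 9.1, giving ζ = 9.1/(2√(7.8K_p)).
Setting ζ = 0.29: √(7.8K_p) = 9.1/(2·0.29) = 15.69, so K_p = 246.2/7.8 = 31.6.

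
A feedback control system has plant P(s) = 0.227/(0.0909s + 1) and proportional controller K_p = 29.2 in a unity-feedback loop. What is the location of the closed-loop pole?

Closed loop: T(s) = K_p·P/(1+K_p·P) = 6.628/(0.0909s + 1 + 6.628), with pole at s = −(1 + 6.628)/0.0909 = −83.92.

s = -83.92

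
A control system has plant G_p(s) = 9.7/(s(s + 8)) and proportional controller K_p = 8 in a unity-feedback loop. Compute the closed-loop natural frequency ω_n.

With unity feedback the closed-loop characteristic equation is s² + 8s + 8·9.7 = s² + 8s + 77.6 = 0.
So ω_n² = 77.6 ⇒ ω_n = 8.809 rad/s, and ζ = 8/(2ω_n) = 0.454.

ω_n = 8.81 rad/s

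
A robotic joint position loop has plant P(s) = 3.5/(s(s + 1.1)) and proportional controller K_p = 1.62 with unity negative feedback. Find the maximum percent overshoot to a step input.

47.4%

From 1 + K_pP(s) = 0: s² + 1.1s + 5.67 = 0 ⇒ ω_n = 2.381, ζ = 0.231.
%OS = 100·exp(−πζ/√(1−ζ²)) = 100·exp(−π·0.231/√0.9466) = 47.4%.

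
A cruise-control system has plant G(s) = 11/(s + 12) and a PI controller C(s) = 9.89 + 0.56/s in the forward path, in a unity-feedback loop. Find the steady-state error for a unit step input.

0

The open loop C(s)G(s) has a pole at the origin (type 1), so the static position error constant is infinite and e_ss = 1/(1+∞) = 0.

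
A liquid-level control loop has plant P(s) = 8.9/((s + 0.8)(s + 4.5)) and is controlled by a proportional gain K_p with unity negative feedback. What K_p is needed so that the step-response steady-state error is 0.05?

K_p = 7.69

For a type-0 loop with proportional control, e_ss = 1/(1 + K_p·P(0)).
P(0) = 2.472. Require 1/(1 + K_p·2.472) = 0.05, so 1 + 2.472·K_p = 20.
K_p = (20 − 1)/2.472 = 7.69.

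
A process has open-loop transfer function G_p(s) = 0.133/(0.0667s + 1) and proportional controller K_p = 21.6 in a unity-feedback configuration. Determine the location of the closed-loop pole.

s = -58.06

Closed loop: T(s) = K_p·G_p/(1+K_p·G_p) = 2.873/(0.0667s + 1 + 2.873), with pole at s = −(1 + 2.873)/0.0667 = −58.06.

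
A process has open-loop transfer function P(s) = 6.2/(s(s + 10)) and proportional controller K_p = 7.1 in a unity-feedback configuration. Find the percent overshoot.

From 1 + K_pP(s) = 0: s² + 10s + 44.02 = 0 ⇒ ω_n = 6.635, ζ = 0.7536.
%OS = 100·exp(−πζ/√(1−ζ²)) = 100·exp(−π·0.7536/√0.4321) = 2.73%.

2.73%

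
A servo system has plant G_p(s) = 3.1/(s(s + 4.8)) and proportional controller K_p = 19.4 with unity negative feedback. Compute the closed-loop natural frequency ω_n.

With unity feedback the closed-loop characteristic equation is s² + 4.8s + 19.4·3.1 = s² + 4.8s + 60.14 = 0.
So ω_n² = 60.14 ⇒ ω_n = 7.755 rad/s, and ζ = 4.8/(2ω_n) = 0.309.

ω_n = 7.75 rad/s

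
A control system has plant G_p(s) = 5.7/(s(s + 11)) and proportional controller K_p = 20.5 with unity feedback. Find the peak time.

The closed-loop denominator s² + 11s + 116.9 gives ω_n = √116.9 = 10.81 and ζ = 11/(2ω_n) = 0.5088.
Damped frequency ω_d = ω_n√(1−ζ²) = 9.306 rad/s, so peak time T_p = π/ω_d = 0.338 s.

T_p = 0.338 s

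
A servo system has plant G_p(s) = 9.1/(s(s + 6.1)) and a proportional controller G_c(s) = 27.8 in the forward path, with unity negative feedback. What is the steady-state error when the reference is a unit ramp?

0.0241

The loop has one pole at the origin (type 1). Velocity error constant K_v = lim_{s→0} s·G_c(s)G_p(s) = 27.8·9.1/6.1 = 41.47.
Steady-state error to a unit ramp: e_ss = 1/K_v = 0.0241.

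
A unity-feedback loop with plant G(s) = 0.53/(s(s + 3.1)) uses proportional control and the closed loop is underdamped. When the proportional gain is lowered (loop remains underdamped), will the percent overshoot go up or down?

ζ = 3.1/(2√(0.53K_p)) rises as K_p falls; higher damping means less overshoot.

decrease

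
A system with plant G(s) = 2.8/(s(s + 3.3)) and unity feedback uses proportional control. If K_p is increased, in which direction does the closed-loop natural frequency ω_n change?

increase

ω_n = √(2.8·K_p), which grows with K_p.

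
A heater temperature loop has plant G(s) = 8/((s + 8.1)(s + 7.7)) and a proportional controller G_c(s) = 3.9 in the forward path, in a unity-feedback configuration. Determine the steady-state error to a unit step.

The loop is type 0. Static position error constant K_pos = G_c(0)·G(0) = 3.9·0.1283 = 0.5002.
Steady-state error to a unit step: e_ss = 1/(1+K_pos) = 1/1.5 = 0.667.

0.667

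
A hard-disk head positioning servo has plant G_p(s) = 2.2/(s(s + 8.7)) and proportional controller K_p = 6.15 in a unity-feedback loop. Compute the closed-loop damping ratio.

1 + K_p·G_p(s) = 0 gives s² + 8.7s + 13.53 = 0.
Matching s² + 2ζω_n s + ω_n²: ω_n = √13.53 = 3.678 rad/s and 2ζω_n = 8.7, so ζ = 8.7/(2·3.678) = 1.18.

ζ = 1.18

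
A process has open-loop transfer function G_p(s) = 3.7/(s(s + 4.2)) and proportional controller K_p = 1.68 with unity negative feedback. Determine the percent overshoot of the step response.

0.738%

From 1 + K_pG_p(s) = 0: s² + 4.2s + 6.216 = 0 ⇒ ω_n = 2.493, ζ = 0.8423.
%OS = 100·exp(−πζ/√(1−ζ²)) = 100·exp(−π·0.8423/√0.2905) = 0.738%.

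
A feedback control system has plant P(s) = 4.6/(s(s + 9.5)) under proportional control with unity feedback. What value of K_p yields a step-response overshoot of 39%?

K_p = 59.5

From %OS = 100·exp(−πζ/√(1−ζ²)) = 39%, ζ = −ln(0.39)/√(π²+ln²(0.39)) = 0.2871.
Characteristic equation s² + 9.5s + 4.6K_p = 0 gives ζ = 9.5/(2√(4.6K_p)).
Setting ζ = 0.2871: √(4.6K_p) = 9.5/(2·0.2871) = 16.54, so K_p = 273.7/4.6 = 59.5.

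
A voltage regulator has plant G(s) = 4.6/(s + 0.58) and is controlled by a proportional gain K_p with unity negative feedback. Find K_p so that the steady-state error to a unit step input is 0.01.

For a type-0 loop with proportional control, e_ss = 1/(1 + K_p·G(0)).
G(0) = 7.931. Require 1/(1 + K_p·7.931) = 0.01, so 1 + 7.931·K_p = 100.
K_p = (100 − 1)/7.931 = 12.5.

K_p = 12.5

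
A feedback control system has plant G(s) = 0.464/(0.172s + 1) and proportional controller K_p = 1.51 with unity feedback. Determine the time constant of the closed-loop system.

τ = 0.101 s

Closed loop: T(s) = K_p·G/(1+K_p·G) = 0.7006/(0.172s + 1 + 0.7006), with pole at s = −(1 + 0.7006)/0.172 = −9.887.
Closed-loop time constant τ = 1/9.887 = 0.101 s.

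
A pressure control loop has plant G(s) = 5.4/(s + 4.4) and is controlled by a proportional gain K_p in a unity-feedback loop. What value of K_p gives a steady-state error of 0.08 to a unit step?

K_p = 9.37

Steady-state error for a unit step on this type-0 loop is 1/(1 + K_p·G(0)).
G(0) = 1.227. Require 1/(1 + K_p·1.227) = 0.08, so 1 + 1.227·K_p = 12.5.
K_p = (12.5 − 1)/1.227 = 9.37.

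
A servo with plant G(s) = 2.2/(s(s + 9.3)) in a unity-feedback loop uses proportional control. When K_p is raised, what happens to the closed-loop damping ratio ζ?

decrease

ζ = 9.3/(2√(2.2K_p)); increasing K_p raises the denominator, so ζ falls.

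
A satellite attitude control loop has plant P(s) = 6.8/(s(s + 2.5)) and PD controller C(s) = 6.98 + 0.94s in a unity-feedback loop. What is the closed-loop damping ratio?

Forward path: (6.98 + 0.94s)·6.8/(s(s+2.5)). The closed-loop characteristic equation is s² + (2.5 + 6.8·0.94)s + 6.8·6.98 = 0.
That is s² + 8.892s + 47.46 = 0, so ω_n = 6.889 rad/s and ζ = 8.892/(2·6.889) = 0.6453.

ζ = 0.645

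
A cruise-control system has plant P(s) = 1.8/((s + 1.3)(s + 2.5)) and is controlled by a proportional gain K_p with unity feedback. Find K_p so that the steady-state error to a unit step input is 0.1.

K_p = 16.2

The loop is type 0, so e_ss(step) = 1/(1 + K_pos) with K_pos = K_p·P(0).
P(0) = 0.5538. Require 1/(1 + K_p·0.5538) = 0.1, so 1 + 0.5538·K_p = 10.
K_p = (10 − 1)/0.5538 = 16.2.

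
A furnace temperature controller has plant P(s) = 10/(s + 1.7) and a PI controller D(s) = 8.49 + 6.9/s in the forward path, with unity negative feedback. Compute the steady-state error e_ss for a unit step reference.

0

The open loop D(s)P(s) has a pole at the origin (type 1), so the static position error constant is infinite and e_ss = 1/(1+∞) = 0.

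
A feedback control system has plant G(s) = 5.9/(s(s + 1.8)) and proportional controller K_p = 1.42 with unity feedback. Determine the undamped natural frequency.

ω_n = 2.89 rad/s

The closed-loop denominator is s(s+1.8) + 1.42·5.9 = s² + 1.8s + 8.378.
So ω_n² = 8.378 ⇒ ω_n = 2.894 rad/s, and ζ = 1.8/(2ω_n) = 0.311.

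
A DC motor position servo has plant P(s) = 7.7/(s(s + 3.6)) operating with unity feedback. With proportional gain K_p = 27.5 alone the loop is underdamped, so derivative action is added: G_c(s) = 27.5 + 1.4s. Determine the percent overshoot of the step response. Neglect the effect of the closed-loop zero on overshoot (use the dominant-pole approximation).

Forward path: (27.5 + 1.4s)·7.7/(s(s+3.6)). The closed-loop characteristic equation is s² + (3.6 + 7.7·1.4)s + 7.7·27.5 = 0.
That is s² + 14.38s + 211.8 = 0, so ω_n = 14.55 rad/s and ζ = 14.38/(2·14.55) = 0.4941.
%OS = 100·exp(−πζ/√(1−ζ²)) = 16.8%.

16.8%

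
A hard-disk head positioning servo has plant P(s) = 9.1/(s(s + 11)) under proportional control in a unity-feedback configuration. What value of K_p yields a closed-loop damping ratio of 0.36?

K_p = 25.6

Closed-loop characteristic equation: s² + 11s + K_p·9.1 = 0.
So ω_n = √(9.1K_p) and 2ζω_n = 11, giving ζ = 11/(2√(9.1K_p)).
Setting ζ = 0.36: √(9.1K_p) = 11/(2·0.36) = 15.28, so K_p = 233.4/9.1 = 25.6.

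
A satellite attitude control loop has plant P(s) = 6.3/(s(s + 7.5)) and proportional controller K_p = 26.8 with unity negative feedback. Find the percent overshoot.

Closed-loop characteristic equation: s² + 7.5s + 168.8 = 0, so ω_n = 12.99 rad/s and ζ = 7.5/(2·12.99) = 0.2886.
%OS = 100·exp(−πζ/√(1−ζ²)) = 100·exp(−π·0.2886/√0.9167) = 38.8%.

38.8%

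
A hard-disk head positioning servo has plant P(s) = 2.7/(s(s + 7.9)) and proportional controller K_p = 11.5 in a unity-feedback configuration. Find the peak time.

T_p = 0.799 s

The closed-loop denominator s² + 7.9s + 31.05 gives ω_n = √31.05 = 5.572 and ζ = 7.9/(2ω_n) = 0.7089.
Damped frequency ω_d = ω_n√(1−ζ²) = 3.93 rad/s, so peak time T_p = π/ω_d = 0.799 s.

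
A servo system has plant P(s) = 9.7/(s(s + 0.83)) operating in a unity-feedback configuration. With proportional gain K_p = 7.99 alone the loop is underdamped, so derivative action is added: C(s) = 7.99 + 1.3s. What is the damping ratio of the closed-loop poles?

ζ = 0.763

Forward path: (7.99 + 1.3s)·9.7/(s(s+0.83)). The closed-loop characteristic equation is s² + (0.83 + 9.7·1.3)s + 9.7·7.99 = 0.
That is s² + 13.44s + 77.5 = 0, so ω_n = 8.804 rad/s and ζ = 13.44/(2·8.804) = 0.7633.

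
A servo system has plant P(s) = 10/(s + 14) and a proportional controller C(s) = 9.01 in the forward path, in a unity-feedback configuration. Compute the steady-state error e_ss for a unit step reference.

0.134

The loop is type 0. Static position error constant K_pos = C(0)·P(0) = 9.01·0.7143 = 6.436.
Steady-state error to a unit step: e_ss = 1/(1+K_pos) = 1/7.436 = 0.134.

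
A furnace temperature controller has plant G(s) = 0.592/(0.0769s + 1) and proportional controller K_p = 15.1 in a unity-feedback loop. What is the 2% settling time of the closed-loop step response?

T_s ≈ 0.0309 s

Closed loop: T(s) = K_p·G/(1+K_p·G) = 8.939/(0.0769s + 1 + 8.939), with pole at s = −(1 + 8.939)/0.0769 = −129.2.
τ = 1/129.2 = 0.007737 s, so 2% settling time ≈ 4τ = 0.0309 s.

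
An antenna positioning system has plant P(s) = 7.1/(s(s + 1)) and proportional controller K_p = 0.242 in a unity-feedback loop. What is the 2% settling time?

Closed-loop characteristic equation: s² + 1s + 1.718 = 0, so ω_n = 1.311 rad/s and ζ = 1/(2·1.311) = 0.3814.
2% settling time T_s ≈ 4/(ζω_n) = 4/0.5 = 8 s.

T_s ≈ 8 s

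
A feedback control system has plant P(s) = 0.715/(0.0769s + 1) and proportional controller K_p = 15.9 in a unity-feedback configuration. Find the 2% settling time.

T_s ≈ 0.0249 s

Closed loop: T(s) = K_p·P/(1+K_p·P) = 11.37/(0.0769s + 1 + 11.37), with pole at s = −(1 + 11.37)/0.0769 = −160.8.
τ = 1/160.8 = 0.006217 s, so 2% settling time ≈ 4τ = 0.0249 s.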